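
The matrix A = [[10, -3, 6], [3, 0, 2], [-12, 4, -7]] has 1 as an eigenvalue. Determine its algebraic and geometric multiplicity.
algebraic multiplicity 3, geometric multiplicity 2

The characteristic polynomial is (x - 1)^3, so the factor x - 1 appears with exponent 3: the algebraic multiplicity is 3.

rank(A - I) = 1, so the eigenspace has dimension 3 - 1 = 2: the geometric multiplicity is 2.

Since 2 < 3, A is not diagonalizable.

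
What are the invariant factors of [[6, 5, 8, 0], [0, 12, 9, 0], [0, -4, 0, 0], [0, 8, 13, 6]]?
x - 6, (x - 6)^3

The Jordan structure of A has elementary divisors (x - 6)^3, (x - 6). Arranging the block sizes at each eigenvalue in decreasing order and taking row products gives the invariant factors.

Invariant factors (smallest first, each dividing the next): x - 6, (x - 6)^3.

Check: the last factor (x - 6)^3 is the minimal polynomial, and the product (x - 6)^4 is the characteristic polynomial.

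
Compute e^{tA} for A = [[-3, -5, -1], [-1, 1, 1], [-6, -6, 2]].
e^{tA} = [[(t*e^{6*t} + 1)*e^{-4*t}, ((t - 1)*e^{6*t} + 1)*e^{-4*t}, -t*e^{2*t}], [-t*e^{2*t}, (1 - t)*e^{2*t}, t*e^{2*t}], [(1 - e^{6*t})*e^{-4*t}, (1 - e^{6*t})*e^{-4*t}, e^{2*t}]]

A has Jordan form J = [[-4, 0, 0], [0, 2, 1], [0, 0, 2]] with A = PJP^{-1}, so e^{tA} = P e^{tJ} P^{-1}.

For a Jordan block J_k(λ), e^{tJ_k(λ)} = e^{λt} · (I + tN + t^2 N^2/2! + ... + t^{k-1} N^{k-1}/(k-1)!) where N is the nilpotent superdiagonal part.

Assembling the blocks and conjugating back gives the entries of e^{tA} as shown above.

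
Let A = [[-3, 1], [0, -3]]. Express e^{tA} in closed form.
e^{tA} = [[e^{-3*t}, t*e^{-3*t}], [0, e^{-3*t}]]

A has Jordan form J = [[-3, 1], [0, -3]] with A = PJP^{-1}, so e^{tA} = P e^{tJ} P^{-1}.

For a Jordan block J_k(λ), e^{tJ_k(λ)} = e^{λt} · (I + tN + t^2 N^2/2! + ... + t^{k-1} N^{k-1}/(k-1)!) where N is the nilpotent superdiagonal part.

Assembling the blocks and conjugating back gives the entries of e^{tA} as shown above.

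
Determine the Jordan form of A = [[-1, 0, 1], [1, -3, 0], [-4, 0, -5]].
J = [[-3, 1, 0], [0, -3, 1], [0, 0, -3]]

The characteristic polynomial is det(xI - A) = (x + 3)^3, so the eigenvalues are -3 (algebraic multiplicity 3).

For λ = -3: rank(A + 3I) = 2, rank((A + 3I)^2) = 1, rank((A + 3I)^3) = 0. The eigenspace has dimension 3 - 2 = 1, so there is 1 Jordan block; the rank sequence gives block sizes [3].

Assembling the blocks gives the Jordan form J above.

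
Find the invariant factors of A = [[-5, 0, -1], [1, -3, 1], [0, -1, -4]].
(x + 4)^3

The Jordan structure of A has elementary divisors (x + 4)^3. Arranging the block sizes at each eigenvalue in decreasing order and taking row products gives the invariant factors.

Invariant factors (smallest first, each dividing the next): (x + 4)^3.

Check: the last factor (x + 4)^3 is the minimal polynomial, and the product (x + 4)^3 is the characteristic polynomial.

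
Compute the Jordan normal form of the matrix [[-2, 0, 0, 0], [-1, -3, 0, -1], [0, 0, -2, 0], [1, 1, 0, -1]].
The characteristic polynomial is det(xI - A) = (x + 2)^4, so the eigenvalues are -2 (algebraic multiplicity 4).

For λ = -2: rank(A + 2I) = 1, rank((A + 2I)^2) = 0. The eigenspace has dimension 4 - 1 = 3, so there are 3 Jordan blocks; the rank sequence gives block sizes [2, 1, 1].

Assembling the blocks gives the Jordan form J above.

J = [[-2, 1, 0, 0], [0, -2, 0, 0], [0, 0, -2, 0], [0, 0, 0, -2]]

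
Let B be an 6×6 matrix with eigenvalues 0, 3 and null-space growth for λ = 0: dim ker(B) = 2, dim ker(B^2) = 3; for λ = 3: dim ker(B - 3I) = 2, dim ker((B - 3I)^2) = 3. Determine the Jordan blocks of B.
Jordan blocks: (0, 2), (0, 1), (3, 2), (3, 1)

λ = 0: successive nullity increments [2, 1] count blocks of size ≥ k; block sizes are [2, 1].
λ = 3: successive nullity increments [2, 1] count blocks of size ≥ k; block sizes are [2, 1].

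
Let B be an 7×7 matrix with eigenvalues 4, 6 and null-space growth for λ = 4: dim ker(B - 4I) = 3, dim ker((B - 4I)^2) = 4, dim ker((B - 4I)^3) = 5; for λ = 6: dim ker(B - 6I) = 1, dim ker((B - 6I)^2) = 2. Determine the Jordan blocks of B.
Jordan blocks: (4, 3), (4, 1), (4, 1), (6, 2)

λ = 4: successive nullity increments [3, 1, 1] count blocks of size ≥ k; block sizes are [3, 1, 1].
λ = 6: successive nullity increments [1, 1] count blocks of size ≥ k; block sizes are [2].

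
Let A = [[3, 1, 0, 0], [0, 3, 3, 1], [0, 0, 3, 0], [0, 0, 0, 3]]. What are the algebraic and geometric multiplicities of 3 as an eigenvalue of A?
algebraic multiplicity 4, geometric multiplicity 2

The characteristic polynomial is (x - 3)^4, so the factor x - 3 appears with exponent 4: the algebraic multiplicity is 4.

rank(A - 3I) = 2, so the eigenspace has dimension 4 - 2 = 2: the geometric multiplicity is 2.

Since 2 < 4, A is not diagonalizable.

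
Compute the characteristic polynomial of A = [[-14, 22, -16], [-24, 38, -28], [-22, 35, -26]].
χ_A(x) = x^2(x + 2)

xI - A = [[x + 14, -22, 16], [24, x - 38, 28], [22, -35, x + 26]].

Expanding det(xI - A) along the first row:
det(xI - A) = + (x + 14)·det([[x - 38, 28], [-35, x + 26]]) - (-22)·det([[24, 28], [22, x + 26]]) + (16)·det([[24, x - 38], [22, -35]]).

Evaluating gives χ_A(x) = x^3 + 2x^2 = x^2(x + 2).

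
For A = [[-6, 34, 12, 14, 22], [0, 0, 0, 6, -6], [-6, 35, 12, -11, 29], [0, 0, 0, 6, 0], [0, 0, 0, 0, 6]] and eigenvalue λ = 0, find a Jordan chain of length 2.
We seek v_1 ∈ ker(A^2) \ ker(A), then set v_{i+1} = A v_i.

One such chain is v_1 = [[0, 1, -3, 0, 0]]^T, v_2 = [[-2, 0, -1, 0, 0]]^T. Check: A v_2 = [[0, 0, 0, 0, 0]]^T = 0.

v_1 = [[0, 1, -3, 0, 0]]^T, v_2 = [[-2, 0, -1, 0, 0]]^T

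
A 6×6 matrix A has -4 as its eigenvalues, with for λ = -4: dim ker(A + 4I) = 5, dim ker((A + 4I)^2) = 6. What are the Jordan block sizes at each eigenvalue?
Jordan blocks: (-4, 2), (-4, 1), (-4, 1), (-4, 1), (-4, 1)

λ = -4: successive nullity increments [5, 1] count blocks of size ≥ k; block sizes are [2, 1, 1, 1, 1].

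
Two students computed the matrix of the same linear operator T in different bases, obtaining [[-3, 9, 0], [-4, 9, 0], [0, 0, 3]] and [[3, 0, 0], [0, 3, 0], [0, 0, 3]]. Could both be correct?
No.

Both have characteristic polynomial (x - 3)^3, but the minimal polynomial of A is (x - 3)^2 while the minimal polynomial of B is x - 3. The minimal polynomial is a similarity invariant, so A and B are not similar.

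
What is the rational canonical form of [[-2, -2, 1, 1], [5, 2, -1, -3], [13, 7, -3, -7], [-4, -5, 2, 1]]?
The invariant factors of A (the non-unit diagonal entries of the Smith normal form of xI - A over ℚ[x]) are (x - 1)(x + 1)^3, each dividing the next. The characteristic polynomial is their product, (x - 1)(x + 1)^3.

The rational canonical form is the block-diagonal matrix of companion matrices C(f_i):
R = [[0, 0, 0, 1], [1, 0, 0, 2], [0, 1, 0, 0], [0, 0, 1, -2]].

R = [[0, 0, 0, 1], [1, 0, 0, 2], [0, 1, 0, 0], [0, 0, 1, -2]]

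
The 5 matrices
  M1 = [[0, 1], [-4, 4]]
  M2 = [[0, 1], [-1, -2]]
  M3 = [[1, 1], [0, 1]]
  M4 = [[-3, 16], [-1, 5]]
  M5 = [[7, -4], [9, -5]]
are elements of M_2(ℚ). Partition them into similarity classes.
3 classes: {M1}, {M2}, {M3, M4, M5}

Characteristic polynomials: χ_{M1} = (x - 2)^2, χ_{M2} = (x + 1)^2, χ_{M3} = (x - 1)^2, χ_{M4} = (x - 1)^2, χ_{M5} = (x - 1)^2.

{M1}: invariant factors (x - 2)^2.

{M2}: invariant factors (x + 1)^2.

{M3, M4, M5}: invariant factors (x - 1)^2.

Matrices are similar if and only if their invariant-factor lists agree; the partition into similarity classes is {M1}, {M2}, {M3, M4, M5}.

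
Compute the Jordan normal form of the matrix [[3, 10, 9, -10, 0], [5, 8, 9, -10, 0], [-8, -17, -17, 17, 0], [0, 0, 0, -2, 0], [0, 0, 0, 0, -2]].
The characteristic polynomial is det(xI - A) = (x + 2)^5, so the eigenvalues are -2 (algebraic multiplicity 5).

For λ = -2: rank(A + 2I) = 2, rank((A + 2I)^2) = 1, rank((A + 2I)^3) = 0. The eigenspace has dimension 5 - 2 = 3, so there are 3 Jordan blocks; the rank sequence gives block sizes [3, 1, 1].

Assembling the blocks gives the Jordan form J above.

J = [[-2, 1, 0, 0, 0], [0, -2, 1, 0, 0], [0, 0, -2, 0, 0], [0, 0, 0, -2, 0], [0, 0, 0, 0, -2]]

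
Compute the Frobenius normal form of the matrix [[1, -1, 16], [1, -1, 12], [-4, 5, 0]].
The invariant factors of A (the non-unit diagonal entries of the Smith normal form of xI - A over ℚ[x]) are x^3 + 4x - 4, each dividing the next. The characteristic polynomial is their product, x^3 + 4x - 4.

The rational canonical form is the block-diagonal matrix of companion matrices C(f_i):
R = [[0, 0, 4], [1, 0, -4], [0, 1, 0]].

Note the characteristic polynomial does not split into linear factors over ℚ, so A has no Jordan form over ℚ; the rational canonical form exists over any field.

R = [[0, 0, 4], [1, 0, -4], [0, 1, 0]]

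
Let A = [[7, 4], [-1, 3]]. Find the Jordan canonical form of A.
J = [[5, 1], [0, 5]]

The characteristic polynomial is det(xI - A) = (x - 5)^2, so the eigenvalues are 5 (algebraic multiplicity 2).

For λ = 5: rank(A - 5I) = 1, rank((A - 5I)^2) = 0. The eigenspace has dimension 2 - 1 = 1, so there is 1 Jordan block; the rank sequence gives block sizes [2].

Assembling the blocks gives the Jordan form J above.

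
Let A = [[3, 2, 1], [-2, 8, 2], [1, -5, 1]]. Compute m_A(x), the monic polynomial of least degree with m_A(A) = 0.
The characteristic polynomial factors as (x - 4)^3. The minimal polynomial is ∏(x - λ)^{k_λ} where k_λ is the size of the largest Jordan block at λ.

For λ = 4: rank(A - 4I) = 2, and the largest Jordan block has size 3 (the smallest k with rank((A - 4I)^k) = rank((A - 4I)^(k+1))).

So m_A(x) = (x - 4)^3.

m_A(x) = (x - 4)^3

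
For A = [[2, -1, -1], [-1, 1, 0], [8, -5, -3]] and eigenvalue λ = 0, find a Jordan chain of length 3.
v_1 = [[0, 0, 1]]^T, v_2 = [[-1, 0, -3]]^T, v_3 = [[1, 1, 1]]^T

We seek v_1 ∈ ker(A^3) \ ker(A^2), then set v_{i+1} = A v_i.

One such chain is v_1 = [[0, 0, 1]]^T, v_2 = [[-1, 0, -3]]^T, v_3 = [[1, 1, 1]]^T. Check: A v_3 = [[0, 0, 0]]^T = 0.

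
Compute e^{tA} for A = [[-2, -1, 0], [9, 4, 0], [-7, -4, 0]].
e^{tA} = [[(1 - 3*t)*e^{t}, -t*e^{t}, 0], [9*t*e^{t}, (3*t + 1)*e^{t}, 0], [-15*t*e^{t} + 8*e^{t} - 8, -5*t*e^{t} + e^{t} - 1, 1]]

A has Jordan form J = [[0, 0, 0], [0, 1, 1], [0, 0, 1]] with A = PJP^{-1}, so e^{tA} = P e^{tJ} P^{-1}.

For a Jordan block J_k(λ), e^{tJ_k(λ)} = e^{λt} · (I + tN + t^2 N^2/2! + ... + t^{k-1} N^{k-1}/(k-1)!) where N is the nilpotent superdiagonal part.

Assembling the blocks and conjugating back gives the entries of e^{tA} as shown above.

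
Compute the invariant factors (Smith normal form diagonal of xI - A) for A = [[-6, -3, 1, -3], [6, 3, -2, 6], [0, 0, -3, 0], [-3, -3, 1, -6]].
The Jordan structure of A has elementary divisors (x + 3)^2, (x + 3), (x + 3). Arranging the block sizes at each eigenvalue in decreasing order and taking row products gives the invariant factors.

Invariant factors (smallest first, each dividing the next): x + 3, x + 3, (x + 3)^2.

Check: the last factor (x + 3)^2 is the minimal polynomial, and the product (x + 3)^4 is the characteristic polynomial.

x + 3, x + 3, (x + 3)^2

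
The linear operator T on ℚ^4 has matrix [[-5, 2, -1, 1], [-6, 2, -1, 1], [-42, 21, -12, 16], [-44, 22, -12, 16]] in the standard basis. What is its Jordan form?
The characteristic polynomial is det(xI - A) = (x - 4)(x + 1)^3, so the eigenvalues are -1 (algebraic multiplicity 3), 4 (algebraic multiplicity 1).

For λ = -1: rank(A + I) = 3, rank((A + I)^2) = 2, rank((A + I)^3) = 1. The eigenspace has dimension 4 - 3 = 1, so there is 1 Jordan block; the rank sequence gives block sizes [3].

For λ = 4: algebraic multiplicity 1 gives one 1×1 block.

Assembling the blocks gives the Jordan form J above.

J = [[-1, 1, 0, 0], [0, -1, 1, 0], [0, 0, -1, 0], [0, 0, 0, 4]]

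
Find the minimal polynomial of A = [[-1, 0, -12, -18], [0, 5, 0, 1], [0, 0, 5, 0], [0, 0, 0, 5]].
The characteristic polynomial factors as (x - 5)^3(x + 1). The minimal polynomial is ∏(x - λ)^{k_λ} where k_λ is the size of the largest Jordan block at λ.

For λ = -1: rank(A + I) = 3, and the largest Jordan block has size 1 (the smallest k with rank((A + I)^k) = rank((A + I)^(k+1))).
For λ = 5: rank(A - 5I) = 2, and the largest Jordan block has size 2 (the smallest k with rank((A - 5I)^k) = rank((A - 5I)^(k+1))).

So m_A(x) = (x - 5)^2(x + 1).

m_A(x) = (x - 5)^2(x + 1)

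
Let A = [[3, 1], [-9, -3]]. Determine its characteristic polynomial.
xI - A = [[x - 3, -1], [9, x + 3]].

Expanding det(xI - A) along the first row:
det(xI - A) = + (x - 3)·det([[x + 3]]) - (-1)·det([[9]]).

Evaluating gives χ_A(x) = x^2.

χ_A(x) = x^2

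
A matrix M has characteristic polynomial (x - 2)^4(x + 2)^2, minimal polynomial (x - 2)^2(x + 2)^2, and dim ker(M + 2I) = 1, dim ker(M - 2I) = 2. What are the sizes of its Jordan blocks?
λ = -2: algebraic multiplicity 2 (exponent in χ_M), largest block size 2 (exponent in m_M), 1 block (geometric multiplicity). This forces block sizes [2].
λ = 2: algebraic multiplicity 4 (exponent in χ_M), largest block size 2 (exponent in m_M), 2 blocks (geometric multiplicity). These force block sizes [2, 2].

Jordan blocks: (-2, 2), (2, 2), (2, 2)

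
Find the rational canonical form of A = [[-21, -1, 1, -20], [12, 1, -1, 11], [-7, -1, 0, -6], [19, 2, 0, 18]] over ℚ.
R = [[0, 0, 0, -9], [1, 0, 0, 6], [0, 1, 0, 5], [0, 0, 1, -2]]

The invariant factors of A (the non-unit diagonal entries of the Smith normal form of xI - A over ℚ[x]) are (x^2 + x - 3)^2, each dividing the next. The characteristic polynomial is their product, (x^2 + x - 3)^2.

The rational canonical form is the block-diagonal matrix of companion matrices C(f_i):
R = [[0, 0, 0, -9], [1, 0, 0, 6], [0, 1, 0, 5], [0, 0, 1, -2]].

Note the characteristic polynomial does not split into linear factors over ℚ, so A has no Jordan form over ℚ; the rational canonical form exists over any field.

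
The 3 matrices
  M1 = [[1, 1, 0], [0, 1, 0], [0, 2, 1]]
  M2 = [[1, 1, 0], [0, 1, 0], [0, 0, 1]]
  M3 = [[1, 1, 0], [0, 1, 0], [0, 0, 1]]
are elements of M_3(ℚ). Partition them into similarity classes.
1 class: {M1, M2, M3}

Characteristic polynomials: χ_{M1} = (x - 1)^3, χ_{M2} = (x - 1)^3, χ_{M3} = (x - 1)^3.

{M1, M2, M3}: invariant factors x - 1, (x - 1)^2.

Matrices are similar if and only if their invariant-factor lists agree; the partition into similarity classes is {M1, M2, M3}.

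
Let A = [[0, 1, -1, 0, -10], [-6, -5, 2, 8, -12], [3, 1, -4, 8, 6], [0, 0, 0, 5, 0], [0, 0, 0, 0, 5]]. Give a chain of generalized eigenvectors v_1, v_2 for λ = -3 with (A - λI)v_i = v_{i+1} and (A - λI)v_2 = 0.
v_1 = [[-1, 2, -2, 0, 0]]^T, v_2 = [[1, -2, 1, 0, 0]]^T

We seek v_1 ∈ ker((A + 3I)^2) \ ker(A + 3I), then set v_{i+1} = (A + 3I) v_i.

One such chain is v_1 = [[-1, 2, -2, 0, 0]]^T, v_2 = [[1, -2, 1, 0, 0]]^T. Check: (A + 3I) v_2 = [[0, 0, 0, 0, 0]]^T = 0.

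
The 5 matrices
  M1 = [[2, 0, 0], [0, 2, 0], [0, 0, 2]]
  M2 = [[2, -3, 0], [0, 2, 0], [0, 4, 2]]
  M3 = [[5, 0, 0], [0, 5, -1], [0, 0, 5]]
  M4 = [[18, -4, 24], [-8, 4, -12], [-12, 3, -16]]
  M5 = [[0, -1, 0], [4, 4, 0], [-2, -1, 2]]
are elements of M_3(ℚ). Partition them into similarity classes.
Characteristic polynomials: χ_{M1} = (x - 2)^3, χ_{M2} = (x - 2)^3, χ_{M3} = (x - 5)^3, χ_{M4} = (x - 2)^3, χ_{M5} = (x - 2)^3.

{M1}: invariant factors x - 2, x - 2, x - 2.

{M2, M4, M5}: invariant factors x - 2, (x - 2)^2.

{M3}: invariant factors x - 5, (x - 5)^2.

Matrices are similar if and only if their invariant-factor lists agree; the partition into similarity classes is {M1}, {M2, M4, M5}, {M3}.

3 classes: {M1}, {M2, M4, M5}, {M3}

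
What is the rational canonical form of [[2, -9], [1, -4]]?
The invariant factors of A (the non-unit diagonal entries of the Smith normal form of xI - A over ℚ[x]) are (x + 1)^2, each dividing the next. The characteristic polynomial is their product, (x + 1)^2.

The rational canonical form is the block-diagonal matrix of companion matrices C(f_i):
R = [[0, -1], [1, -2]].

R = [[0, -1], [1, -2]]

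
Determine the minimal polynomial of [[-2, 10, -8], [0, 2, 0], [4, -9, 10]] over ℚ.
The characteristic polynomial factors as (x - 6)(x - 2)^2. The minimal polynomial is ∏(x - λ)^{k_λ} where k_λ is the size of the largest Jordan block at λ.

For λ = 2: rank(A - 2I) = 2, and the largest Jordan block has size 2 (the smallest k with rank((A - 2I)^k) = rank((A - 2I)^(k+1))).
For λ = 6: rank(A - 6I) = 2, and the largest Jordan block has size 1 (the smallest k with rank((A - 6I)^k) = rank((A - 6I)^(k+1))).

So m_A(x) = (x - 6)(x - 2)^2.

m_A(x) = (x - 6)(x - 2)^2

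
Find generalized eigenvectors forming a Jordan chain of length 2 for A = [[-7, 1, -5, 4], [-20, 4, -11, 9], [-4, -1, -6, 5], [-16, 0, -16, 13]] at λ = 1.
v_1 = [[0, 1, 0, 0]]^T, v_2 = [[1, 3, -1, 0]]^T

We seek v_1 ∈ ker((A - I)^2) \ ker(A - I), then set v_{i+1} = (A - I) v_i.

One such chain is v_1 = [[0, 1, 0, 0]]^T, v_2 = [[1, 3, -1, 0]]^T. Check: (A - I) v_2 = [[0, 0, 0, 0]]^T = 0.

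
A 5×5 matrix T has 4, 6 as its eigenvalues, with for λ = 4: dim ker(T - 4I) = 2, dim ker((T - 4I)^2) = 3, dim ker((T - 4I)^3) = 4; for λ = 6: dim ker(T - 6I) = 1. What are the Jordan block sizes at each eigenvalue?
Jordan blocks: (4, 3), (4, 1), (6, 1)

λ = 4: successive nullity increments [2, 1, 1] count blocks of size ≥ k; block sizes are [3, 1].
λ = 6: successive nullity increments [1] count blocks of size ≥ k; block sizes are [1].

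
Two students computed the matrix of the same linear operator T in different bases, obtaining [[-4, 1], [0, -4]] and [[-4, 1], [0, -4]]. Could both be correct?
Yes.

Two matrices over a field are similar if and only if they have the same invariant factors.

Both A and B have characteristic polynomial (x + 4)^2 and minimal polynomial (x + 4)^2. Computing further, both have invariant factors (x + 4)^2. Hence A and B are similar.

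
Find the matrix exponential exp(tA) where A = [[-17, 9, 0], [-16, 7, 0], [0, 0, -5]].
A has Jordan form J = [[-5, 1, 0], [0, -5, 0], [0, 0, -5]] with A = PJP^{-1}, so e^{tA} = P e^{tJ} P^{-1}.

For a Jordan block J_k(λ), e^{tJ_k(λ)} = e^{λt} · (I + tN + t^2 N^2/2! + ... + t^{k-1} N^{k-1}/(k-1)!) where N is the nilpotent superdiagonal part.

Assembling the blocks and conjugating back gives the entries of e^{tA} as shown above.

e^{tA} = [[(1 - 12*t)*e^{-5*t}, 9*t*e^{-5*t}, 0], [-16*t*e^{-5*t}, (12*t + 1)*e^{-5*t}, 0], [0, 0, e^{-5*t}]]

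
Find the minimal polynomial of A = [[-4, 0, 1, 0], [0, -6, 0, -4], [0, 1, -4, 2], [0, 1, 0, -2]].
m_A(x) = (x + 4)^3

The characteristic polynomial factors as (x + 4)^4. The minimal polynomial is ∏(x - λ)^{k_λ} where k_λ is the size of the largest Jordan block at λ.

For λ = -4: rank(A + 4I) = 2, and the largest Jordan block has size 3 (the smallest k with rank((A + 4I)^k) = rank((A + 4I)^(k+1))).

So m_A(x) = (x + 4)^3.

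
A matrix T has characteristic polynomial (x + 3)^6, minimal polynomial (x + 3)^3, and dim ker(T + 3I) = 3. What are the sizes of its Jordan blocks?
Jordan blocks: (-3, 3), (-3, 2), (-3, 1)

λ = -3: algebraic multiplicity 6 (exponent in χ_T), largest block size 3 (exponent in m_T), 3 blocks (geometric multiplicity). These force block sizes [3, 2, 1].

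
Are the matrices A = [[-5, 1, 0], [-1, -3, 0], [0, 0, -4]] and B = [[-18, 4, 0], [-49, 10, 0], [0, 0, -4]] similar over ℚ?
Yes.

Two matrices over a field are similar if and only if they have the same invariant factors.

Both A and B have characteristic polynomial (x + 4)^3 and minimal polynomial (x + 4)^2. Computing further, both have invariant factors x + 4, (x + 4)^2. Hence A and B are similar.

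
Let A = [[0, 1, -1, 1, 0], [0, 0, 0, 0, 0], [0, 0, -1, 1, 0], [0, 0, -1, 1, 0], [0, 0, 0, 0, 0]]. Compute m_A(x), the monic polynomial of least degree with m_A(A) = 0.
m_A(x) = x^2

The characteristic polynomial factors as x^5. The minimal polynomial is ∏(x - λ)^{k_λ} where k_λ is the size of the largest Jordan block at λ.

For λ = 0: rank(A) = 2, and the largest Jordan block has size 2 (the smallest k with rank(A^k) = rank(A^(k+1))).

So m_A(x) = x^2.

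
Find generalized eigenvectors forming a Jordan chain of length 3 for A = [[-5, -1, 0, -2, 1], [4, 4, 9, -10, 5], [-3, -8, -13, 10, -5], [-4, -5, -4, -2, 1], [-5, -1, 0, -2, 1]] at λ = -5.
v_1 = [[0, -1, 1, 0, 0]]^T, v_2 = [[1, 0, 0, 1, 1]]^T, v_3 = [[-1, -1, 2, 0, -1]]^T

We seek v_1 ∈ ker((A + 5I)^3) \ ker((A + 5I)^2), then set v_{i+1} = (A + 5I) v_i.

One such chain is v_1 = [[0, -1, 1, 0, 0]]^T, v_2 = [[1, 0, 0, 1, 1]]^T, v_3 = [[-1, -1, 2, 0, -1]]^T. Check: (A + 5I) v_3 = [[0, 0, 0, 0, 0]]^T = 0.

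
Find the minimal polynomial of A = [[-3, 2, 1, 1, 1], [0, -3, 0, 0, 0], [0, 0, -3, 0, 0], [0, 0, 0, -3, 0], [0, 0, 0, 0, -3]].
m_A(x) = (x + 3)^2

The characteristic polynomial factors as (x + 3)^5. The minimal polynomial is ∏(x - λ)^{k_λ} where k_λ is the size of the largest Jordan block at λ.

For λ = -3: rank(A + 3I) = 1, and the largest Jordan block has size 2 (the smallest k with rank((A + 3I)^k) = rank((A + 3I)^(k+1))).

So m_A(x) = (x + 3)^2.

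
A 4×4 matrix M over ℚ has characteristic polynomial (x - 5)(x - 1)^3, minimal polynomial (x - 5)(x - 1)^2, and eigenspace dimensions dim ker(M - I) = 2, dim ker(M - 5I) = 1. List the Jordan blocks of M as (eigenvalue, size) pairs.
λ = 1: algebraic multiplicity 3 (exponent in χ_M), largest block size 2 (exponent in m_M), 2 blocks (geometric multiplicity). These force block sizes [2, 1].
λ = 5: algebraic multiplicity 1 (exponent in χ_M), largest block size 1 (exponent in m_M), 1 block (geometric multiplicity). This forces block sizes [1].

Jordan blocks: (1, 2), (1, 1), (5, 1)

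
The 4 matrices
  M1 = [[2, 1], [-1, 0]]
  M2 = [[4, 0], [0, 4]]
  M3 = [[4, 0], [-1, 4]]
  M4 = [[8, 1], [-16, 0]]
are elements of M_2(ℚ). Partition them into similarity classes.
Characteristic polynomials: χ_{M1} = (x - 1)^2, χ_{M2} = (x - 4)^2, χ_{M3} = (x - 4)^2, χ_{M4} = (x - 4)^2.

{M1}: invariant factors (x - 1)^2.

{M2}: invariant factors x - 4, x - 4.

{M3, M4}: invariant factors (x - 4)^2.

Matrices are similar if and only if their invariant-factor lists agree; the partition into similarity classes is {M1}, {M2}, {M3, M4}.

3 classes: {M1}, {M2}, {M3, M4}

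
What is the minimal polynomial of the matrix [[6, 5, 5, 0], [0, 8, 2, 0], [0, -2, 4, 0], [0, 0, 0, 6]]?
The characteristic polynomial factors as (x - 6)^4. The minimal polynomial is ∏(x - λ)^{k_λ} where k_λ is the size of the largest Jordan block at λ.

For λ = 6: rank(A - 6I) = 1, and the largest Jordan block has size 2 (the smallest k with rank((A - 6I)^k) = rank((A - 6I)^(k+1))).

So m_A(x) = (x - 6)^2.

m_A(x) = (x - 6)^2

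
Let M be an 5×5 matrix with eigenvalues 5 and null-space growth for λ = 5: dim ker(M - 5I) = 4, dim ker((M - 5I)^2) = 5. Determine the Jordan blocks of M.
λ = 5: successive nullity increments [4, 1] count blocks of size ≥ k; block sizes are [2, 1, 1, 1].

Jordan blocks: (5, 2), (5, 1), (5, 1), (5, 1)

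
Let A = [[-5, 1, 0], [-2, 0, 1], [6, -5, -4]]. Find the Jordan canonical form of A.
The characteristic polynomial is det(xI - A) = (x + 3)^3, so the eigenvalues are -3 (algebraic multiplicity 3).

For λ = -3: rank(A + 3I) = 2, rank((A + 3I)^2) = 1, rank((A + 3I)^3) = 0. The eigenspace has dimension 3 - 2 = 1, so there is 1 Jordan block; the rank sequence gives block sizes [3].

Assembling the blocks gives the Jordan form J above.

J = [[-3, 1, 0], [0, -3, 1], [0, 0, -3]]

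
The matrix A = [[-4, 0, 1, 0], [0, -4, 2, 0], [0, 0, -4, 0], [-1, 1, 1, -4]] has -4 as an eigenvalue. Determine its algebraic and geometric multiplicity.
algebraic multiplicity 4, geometric multiplicity 2

The characteristic polynomial is (x + 4)^4, so the factor x + 4 appears with exponent 4: the algebraic multiplicity is 4.

rank(A + 4I) = 2, so the eigenspace has dimension 4 - 2 = 2: the geometric multiplicity is 2.

Since 2 < 4, A is not diagonalizable.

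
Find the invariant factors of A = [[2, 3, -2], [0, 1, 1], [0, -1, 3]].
The Jordan structure of A has elementary divisors (x - 2)^3. Arranging the block sizes at each eigenvalue in decreasing order and taking row products gives the invariant factors.

Invariant factors (smallest first, each dividing the next): (x - 2)^3.

Check: the last factor (x - 2)^3 is the minimal polynomial, and the product (x - 2)^3 is the characteristic polynomial.

(x - 2)^3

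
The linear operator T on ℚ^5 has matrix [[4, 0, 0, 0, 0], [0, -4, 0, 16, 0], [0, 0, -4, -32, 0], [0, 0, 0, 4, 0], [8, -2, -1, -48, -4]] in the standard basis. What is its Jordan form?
The characteristic polynomial is det(xI - A) = (x - 4)^2(x + 4)^3, so the eigenvalues are -4 (algebraic multiplicity 3), 4 (algebraic multiplicity 2).

For λ = -4: rank(A + 4I) = 3, rank((A + 4I)^2) = 2. The eigenspace has dimension 5 - 3 = 2, so there are 2 Jordan blocks; the rank sequence gives block sizes [2, 1].

For λ = 4: rank(A - 4I) = 3. The eigenspace has dimension 5 - 3 = 2, so there are 2 Jordan blocks; the rank sequence gives block sizes [1, 1].

Assembling the blocks gives the Jordan form J above.

J = [[-4, 1, 0, 0, 0], [0, -4, 0, 0, 0], [0, 0, -4, 0, 0], [0, 0, 0, 4, 0], [0, 0, 0, 0, 4]]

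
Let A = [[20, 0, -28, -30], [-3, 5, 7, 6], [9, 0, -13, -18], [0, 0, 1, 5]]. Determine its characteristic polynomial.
χ_A(x) = (x - 5)^3(x - 2)

xI - A = [[x - 20, 0, 28, 30], [3, x - 5, -7, -6], [-9, 0, x + 13, 18], [0, 0, -1, x - 5]].

Expanding det(xI - A) along the first row:
det(xI - A) = + (x - 20)·det([[x - 5, -7, -6], [0, x + 13, 18], [0, -1, x - 5]]) - (0)·det([[3, -7, -6], [-9, x + 13, 18], [0, -1, x - 5]]) + (28)·det([[3, x - 5, -6], [-9, 0, 18], [0, 0, x - 5]]) - (30)·det([[3, x - 5, -7], [-9, 0, x + 13], [0, 0, -1]]).

Evaluating gives χ_A(x) = x^4 - 17x^3 + 105x^2 - 275x + 250 = (x - 5)^3(x - 2).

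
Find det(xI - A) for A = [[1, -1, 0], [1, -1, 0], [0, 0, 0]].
χ_A(x) = x^3

xI - A = [[x - 1, 1, 0], [-1, x + 1, 0], [0, 0, x]].

Expanding det(xI - A) along the first row:
det(xI - A) = + (x - 1)·det([[x + 1, 0], [0, x]]) - (1)·det([[-1, 0], [0, x]]) + (0)·det([[-1, x + 1], [0, 0]]).

Evaluating gives χ_A(x) = x^3.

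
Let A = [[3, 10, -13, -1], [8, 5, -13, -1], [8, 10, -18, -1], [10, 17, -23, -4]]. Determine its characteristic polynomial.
xI - A = [[x - 3, -10, 13, 1], [-8, x - 5, 13, 1], [-8, -10, x + 18, 1], [-10, -17, 23, x + 4]].

Expanding det(xI - A) along the first row:
det(xI - A) = + (x - 3)·det([[x - 5, 13, 1], [-10, x + 18, 1], [-17, 23, x + 4]]) - (-10)·det([[-8, 13, 1], [-8, x + 18, 1], [-10, 23, x + 4]]) + (13)·det([[-8, x - 5, 1], [-8, -10, 1], [-10, -17, x + 4]]) - (1)·det([[-8, x - 5, 13], [-8, -10, x + 18], [-10, -17, 23]]).

Evaluating gives χ_A(x) = x^4 + 14x^3 + 69x^2 + 140x + 100 = (x + 2)^2(x + 5)^2.

χ_A(x) = (x + 2)^2(x + 5)^2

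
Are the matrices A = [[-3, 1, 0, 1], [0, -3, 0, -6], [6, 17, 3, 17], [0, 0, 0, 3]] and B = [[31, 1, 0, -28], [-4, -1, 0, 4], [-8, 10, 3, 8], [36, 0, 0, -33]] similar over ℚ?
Two matrices over a field are similar if and only if they have the same invariant factors.

Both A and B have characteristic polynomial (x - 3)^2(x + 3)^2 and minimal polynomial (x - 3)(x + 3)^2. Computing further, both have invariant factors x - 3, (x - 3)(x + 3)^2. Hence A and B are similar.

Yes.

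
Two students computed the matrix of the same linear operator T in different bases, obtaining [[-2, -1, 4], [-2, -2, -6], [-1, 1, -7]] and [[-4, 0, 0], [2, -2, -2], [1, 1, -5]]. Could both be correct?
No.

Both have characteristic polynomial (x + 3)(x + 4)^2, but the minimal polynomial of A is (x + 3)(x + 4)^2 while the minimal polynomial of B is (x + 3)(x + 4). The minimal polynomial is a similarity invariant, so A and B are not similar.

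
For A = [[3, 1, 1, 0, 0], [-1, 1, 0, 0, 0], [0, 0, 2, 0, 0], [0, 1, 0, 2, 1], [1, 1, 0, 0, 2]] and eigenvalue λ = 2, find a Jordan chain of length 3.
We seek v_1 ∈ ker((A - 2I)^3) \ ker((A - 2I)^2), then set v_{i+1} = (A - 2I) v_i.

One such chain is v_1 = [[0, 0, 1, 0, 0]]^T, v_2 = [[1, 0, 0, 0, 0]]^T, v_3 = [[1, -1, 0, 0, 1]]^T. Check: (A - 2I) v_3 = [[0, 0, 0, 0, 0]]^T = 0.

v_1 = [[0, 0, 1, 0, 0]]^T, v_2 = [[1, 0, 0, 0, 0]]^T, v_3 = [[1, -1, 0, 0, 1]]^T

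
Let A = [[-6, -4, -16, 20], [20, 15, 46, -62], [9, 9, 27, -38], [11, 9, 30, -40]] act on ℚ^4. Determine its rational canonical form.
The invariant factors of A (the non-unit diagonal entries of the Smith normal form of xI - A over ℚ[x]) are (x + 4)(x^3 + x - 4), each dividing the next. The characteristic polynomial is their product, (x + 4)(x^3 + x - 4).

The rational canonical form is the block-diagonal matrix of companion matrices C(f_i):
R = [[0, 0, 0, 16], [1, 0, 0, 0], [0, 1, 0, -1], [0, 0, 1, -4]].

Note the characteristic polynomial does not split into linear factors over ℚ, so A has no Jordan form over ℚ; the rational canonical form exists over any field.

R = [[0, 0, 0, 16], [1, 0, 0, 0], [0, 1, 0, -1], [0, 0, 1, -4]]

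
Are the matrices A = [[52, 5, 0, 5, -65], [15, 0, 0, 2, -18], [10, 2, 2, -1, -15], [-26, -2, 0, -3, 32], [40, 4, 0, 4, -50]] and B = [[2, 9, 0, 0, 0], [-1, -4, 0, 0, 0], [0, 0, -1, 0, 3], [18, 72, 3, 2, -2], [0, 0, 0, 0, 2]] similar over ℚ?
Both have characteristic polynomial (x - 2)^2(x + 1)^3, but the minimal polynomial of A is (x - 2)^2(x + 1)^3 while the minimal polynomial of B is (x - 2)^2(x + 1)^2. The minimal polynomial is a similarity invariant, so A and B are not similar.

No.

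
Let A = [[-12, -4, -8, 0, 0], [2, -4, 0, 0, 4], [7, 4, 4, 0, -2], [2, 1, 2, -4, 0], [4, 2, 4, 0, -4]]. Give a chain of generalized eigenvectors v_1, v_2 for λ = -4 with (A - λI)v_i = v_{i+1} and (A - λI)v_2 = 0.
We seek v_1 ∈ ker((A + 4I)^2) \ ker(A + 4I), then set v_{i+1} = (A + 4I) v_i.

One such chain is v_1 = [[0, 1, 0, 0, 0]]^T, v_2 = [[-4, 0, 4, 1, 2]]^T. Check: (A + 4I) v_2 = [[0, 0, 0, 0, 0]]^T = 0.

v_1 = [[0, 1, 0, 0, 0]]^T, v_2 = [[-4, 0, 4, 1, 2]]^T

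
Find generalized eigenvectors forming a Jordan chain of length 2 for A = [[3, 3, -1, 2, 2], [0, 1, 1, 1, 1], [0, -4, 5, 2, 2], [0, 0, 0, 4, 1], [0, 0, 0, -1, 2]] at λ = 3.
We seek v_1 ∈ ker((A - 3I)^2) \ ker(A - 3I), then set v_{i+1} = (A - 3I) v_i.

One such chain is v_1 = [[0, -1, -3, 0, 1]]^T, v_2 = [[2, 0, 0, 1, -1]]^T. Check: (A - 3I) v_2 = [[0, 0, 0, 0, 0]]^T = 0.

v_1 = [[0, -1, -3, 0, 1]]^T, v_2 = [[2, 0, 0, 1, -1]]^T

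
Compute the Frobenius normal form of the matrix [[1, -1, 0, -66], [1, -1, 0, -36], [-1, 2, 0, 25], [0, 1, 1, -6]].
R = [[0, 0, 0, -30], [1, 0, 0, -36], [0, 1, 0, -11], [0, 0, 1, -6]]

The invariant factors of A (the non-unit diagonal entries of the Smith normal form of xI - A over ℚ[x]) are (x + 1)(x + 5)(x^2 + 6), each dividing the next. The characteristic polynomial is their product, (x + 1)(x + 5)(x^2 + 6).

The rational canonical form is the block-diagonal matrix of companion matrices C(f_i):
R = [[0, 0, 0, -30], [1, 0, 0, -36], [0, 1, 0, -11], [0, 0, 1, -6]].

Note the characteristic polynomial does not split into linear factors over ℚ, so A has no Jordan form over ℚ; the rational canonical form exists over any field.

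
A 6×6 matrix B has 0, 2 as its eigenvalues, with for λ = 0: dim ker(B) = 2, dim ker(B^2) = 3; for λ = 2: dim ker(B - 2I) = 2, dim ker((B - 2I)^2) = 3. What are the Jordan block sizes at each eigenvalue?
Jordan blocks: (0, 2), (0, 1), (2, 2), (2, 1)

λ = 0: successive nullity increments [2, 1] count blocks of size ≥ k; block sizes are [2, 1].
λ = 2: successive nullity increments [2, 1] count blocks of size ≥ k; block sizes are [2, 1].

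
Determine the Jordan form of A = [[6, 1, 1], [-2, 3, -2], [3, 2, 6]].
The characteristic polynomial is det(xI - A) = (x - 5)^3, so the eigenvalues are 5 (algebraic multiplicity 3).

For λ = 5: rank(A - 5I) = 2, rank((A - 5I)^2) = 1, rank((A - 5I)^3) = 0. The eigenspace has dimension 3 - 2 = 1, so there is 1 Jordan block; the rank sequence gives block sizes [3].

Assembling the blocks gives the Jordan form J above.

J = [[5, 1, 0], [0, 5, 1], [0, 0, 5]]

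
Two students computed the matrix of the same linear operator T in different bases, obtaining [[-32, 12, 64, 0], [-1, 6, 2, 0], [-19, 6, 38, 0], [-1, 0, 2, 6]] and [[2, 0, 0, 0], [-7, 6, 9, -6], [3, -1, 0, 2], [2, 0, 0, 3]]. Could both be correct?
No.

trace(A) = 18 but trace(B) = 11. The trace is a similarity invariant, so A and B are not similar.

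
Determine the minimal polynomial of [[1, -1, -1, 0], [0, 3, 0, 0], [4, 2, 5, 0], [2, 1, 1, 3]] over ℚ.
m_A(x) = (x - 3)^2

The characteristic polynomial factors as (x - 3)^4. The minimal polynomial is ∏(x - λ)^{k_λ} where k_λ is the size of the largest Jordan block at λ.

For λ = 3: rank(A - 3I) = 1, and the largest Jordan block has size 2 (the smallest k with rank((A - 3I)^k) = rank((A - 3I)^(k+1))).

So m_A(x) = (x - 3)^2.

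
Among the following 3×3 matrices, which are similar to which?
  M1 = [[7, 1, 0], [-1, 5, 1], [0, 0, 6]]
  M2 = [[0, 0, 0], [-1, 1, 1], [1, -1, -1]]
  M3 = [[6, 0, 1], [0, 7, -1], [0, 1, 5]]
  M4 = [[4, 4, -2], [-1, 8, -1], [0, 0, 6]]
3 classes: {M1, M3}, {M2}, {M4}

Characteristic polynomials: χ_{M1} = (x - 6)^3, χ_{M2} = x^3, χ_{M3} = (x - 6)^3, χ_{M4} = (x - 6)^3.

{M1, M3}: invariant factors (x - 6)^3.

{M2}: invariant factors x, x^2.

{M4}: invariant factors x - 6, (x - 6)^2.

Matrices are similar if and only if their invariant-factor lists agree; the partition into similarity classes is {M1, M3}, {M2}, {M4}.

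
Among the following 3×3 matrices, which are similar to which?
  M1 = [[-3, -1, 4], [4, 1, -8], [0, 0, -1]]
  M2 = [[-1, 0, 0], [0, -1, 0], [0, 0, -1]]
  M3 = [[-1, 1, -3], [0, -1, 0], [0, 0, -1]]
Characteristic polynomials: χ_{M1} = (x + 1)^3, χ_{M2} = (x + 1)^3, χ_{M3} = (x + 1)^3.

{M1, M3}: invariant factors x + 1, (x + 1)^2.

{M2}: invariant factors x + 1, x + 1, x + 1.

Matrices are similar if and only if their invariant-factor lists agree; the partition into similarity classes is {M1, M3}, {M2}.

2 classes: {M1, M3}, {M2}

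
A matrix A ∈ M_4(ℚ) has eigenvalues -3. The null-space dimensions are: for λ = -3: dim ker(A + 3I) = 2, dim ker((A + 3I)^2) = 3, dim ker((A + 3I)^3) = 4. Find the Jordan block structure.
λ = -3: successive nullity increments [2, 1, 1] count blocks of size ≥ k; block sizes are [3, 1].

Jordan blocks: (-3, 3), (-3, 1)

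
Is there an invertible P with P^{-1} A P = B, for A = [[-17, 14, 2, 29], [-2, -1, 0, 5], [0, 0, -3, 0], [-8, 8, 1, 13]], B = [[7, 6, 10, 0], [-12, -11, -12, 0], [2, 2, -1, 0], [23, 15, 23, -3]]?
Both have characteristic polynomial (x - 1)(x + 3)^3, but the minimal polynomial of A is (x - 1)(x + 3)^3 while the minimal polynomial of B is (x - 1)(x + 3)^2. The minimal polynomial is a similarity invariant, so A and B are not similar.

No.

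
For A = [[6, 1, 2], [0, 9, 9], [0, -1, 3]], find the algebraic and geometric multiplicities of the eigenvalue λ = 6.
The characteristic polynomial is (x - 6)^3, so the factor x - 6 appears with exponent 3: the algebraic multiplicity is 3.

rank(A - 6I) = 2, so the eigenspace has dimension 3 - 2 = 1: the geometric multiplicity is 1.

Since 1 < 3, A is not diagonalizable.

algebraic multiplicity 3, geometric multiplicity 1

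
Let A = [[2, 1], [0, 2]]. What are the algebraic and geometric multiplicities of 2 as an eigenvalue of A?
The characteristic polynomial is (x - 2)^2, so the factor x - 2 appears with exponent 2: the algebraic multiplicity is 2.

rank(A - 2I) = 1, so the eigenspace has dimension 2 - 1 = 1: the geometric multiplicity is 1.

Since 1 < 2, A is not diagonalizable.

algebraic multiplicity 2, geometric multiplicity 1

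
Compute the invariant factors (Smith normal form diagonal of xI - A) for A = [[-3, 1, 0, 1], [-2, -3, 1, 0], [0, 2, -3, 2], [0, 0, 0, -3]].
x + 3, (x + 3)^3

The Jordan structure of A has elementary divisors (x + 3)^3, (x + 3). Arranging the block sizes at each eigenvalue in decreasing order and taking row products gives the invariant factors.

Invariant factors (smallest first, each dividing the next): x + 3, (x + 3)^3.

Check: the last factor (x + 3)^3 is the minimal polynomial, and the product (x + 3)^4 is the characteristic polynomial.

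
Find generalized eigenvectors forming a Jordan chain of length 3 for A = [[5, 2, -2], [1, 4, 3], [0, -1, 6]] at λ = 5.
v_1 = [[-1, 1, 1]]^T, v_2 = [[0, 1, 0]]^T, v_3 = [[2, -1, -1]]^T

We seek v_1 ∈ ker((A - 5I)^3) \ ker((A - 5I)^2), then set v_{i+1} = (A - 5I) v_i.

One such chain is v_1 = [[-1, 1, 1]]^T, v_2 = [[0, 1, 0]]^T, v_3 = [[2, -1, -1]]^T. Check: (A - 5I) v_3 = [[0, 0, 0]]^T = 0.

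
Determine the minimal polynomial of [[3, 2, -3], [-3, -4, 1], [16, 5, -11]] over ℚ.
m_A(x) = (x + 4)^3

The characteristic polynomial factors as (x + 4)^3. The minimal polynomial is ∏(x - λ)^{k_λ} where k_λ is the size of the largest Jordan block at λ.

For λ = -4: rank(A + 4I) = 2, and the largest Jordan block has size 3 (the smallest k with rank((A + 4I)^k) = rank((A + 4I)^(k+1))).

So m_A(x) = (x + 4)^3.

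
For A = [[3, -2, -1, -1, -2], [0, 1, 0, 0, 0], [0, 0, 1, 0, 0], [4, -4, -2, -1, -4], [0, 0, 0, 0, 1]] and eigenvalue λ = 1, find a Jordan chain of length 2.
v_1 = [[0, 0, 0, -1, 0]]^T, v_2 = [[1, 0, 0, 2, 0]]^T

We seek v_1 ∈ ker((A - I)^2) \ ker(A - I), then set v_{i+1} = (A - I) v_i.

One such chain is v_1 = [[0, 0, 0, -1, 0]]^T, v_2 = [[1, 0, 0, 2, 0]]^T. Check: (A - I) v_2 = [[0, 0, 0, 0, 0]]^T = 0.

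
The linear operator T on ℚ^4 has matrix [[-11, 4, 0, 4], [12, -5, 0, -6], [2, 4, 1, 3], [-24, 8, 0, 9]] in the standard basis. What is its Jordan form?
J = [[-5, 0, 0, 0], [0, -3, 0, 0], [0, 0, 1, 1], [0, 0, 0, 1]]

The characteristic polynomial is det(xI - A) = (x - 1)^2(x + 3)(x + 5), so the eigenvalues are -5 (algebraic multiplicity 1), -3 (algebraic multiplicity 1), 1 (algebraic multiplicity 2).

For λ = -5: algebraic multiplicity 1 gives one 1×1 block.

For λ = -3: algebraic multiplicity 1 gives one 1×1 block.

For λ = 1: rank(A - I) = 3, rank((A - I)^2) = 2. The eigenspace has dimension 4 - 3 = 1, so there is 1 Jordan block; the rank sequence gives block sizes [2].

Assembling the blocks gives the Jordan form J above.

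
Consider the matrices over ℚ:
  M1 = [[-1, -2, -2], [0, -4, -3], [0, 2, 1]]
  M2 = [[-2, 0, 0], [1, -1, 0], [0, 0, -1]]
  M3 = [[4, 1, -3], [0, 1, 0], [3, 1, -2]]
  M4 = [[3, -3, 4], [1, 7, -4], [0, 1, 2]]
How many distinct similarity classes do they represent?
Characteristic polynomials: χ_{M1} = (x + 1)^2(x + 2), χ_{M2} = (x + 1)^2(x + 2), χ_{M3} = (x - 1)^3, χ_{M4} = (x - 4)^3.

{M1, M2}: invariant factors x + 1, (x + 1)(x + 2).

{M3}: invariant factors x - 1, (x - 1)^2.

{M4}: invariant factors (x - 4)^3.

Matrices are similar if and only if their invariant-factor lists agree; the partition into similarity classes is {M1, M2}, {M3}, {M4}.

3 classes: {M1, M2}, {M3}, {M4}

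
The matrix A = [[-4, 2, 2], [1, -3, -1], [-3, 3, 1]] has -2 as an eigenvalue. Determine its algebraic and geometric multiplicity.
The characteristic polynomial is (x + 2)^3, so the factor x + 2 appears with exponent 3: the algebraic multiplicity is 3.

rank(A + 2I) = 1, so the eigenspace has dimension 3 - 1 = 2: the geometric multiplicity is 2.

Since 2 < 3, A is not diagonalizable.

algebraic multiplicity 3, geometric multiplicity 2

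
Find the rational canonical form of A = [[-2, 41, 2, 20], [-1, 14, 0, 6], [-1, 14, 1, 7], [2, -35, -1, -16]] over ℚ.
R = [[0, 0, 0, -3], [1, 0, 0, 11], [0, 1, 0, 4], [0, 0, 1, -3]]

The invariant factors of A (the non-unit diagonal entries of the Smith normal form of xI - A over ℚ[x]) are (x + 3)(x^3 - 4x + 1), each dividing the next. The characteristic polynomial is their product, (x + 3)(x^3 - 4x + 1).

The rational canonical form is the block-diagonal matrix of companion matrices C(f_i):
R = [[0, 0, 0, -3], [1, 0, 0, 11], [0, 1, 0, 4], [0, 0, 1, -3]].

Note the characteristic polynomial does not split into linear factors over ℚ, so A has no Jordan form over ℚ; the rational canonical form exists over any field.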